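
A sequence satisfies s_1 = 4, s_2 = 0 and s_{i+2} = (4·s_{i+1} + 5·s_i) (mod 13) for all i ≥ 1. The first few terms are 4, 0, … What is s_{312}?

2

Listing terms: s_1 = 4; s_2 = 0; s_3 = 7; s_4 = 2; s_5 = 4; s_6 = 0.
The sequence repeats with period 4.
(312 - 1) mod 4 = 3, so s_{312} = s_4 = 2.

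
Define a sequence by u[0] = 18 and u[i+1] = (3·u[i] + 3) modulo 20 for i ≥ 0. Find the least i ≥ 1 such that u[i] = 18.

Computing terms: u[0] = 18,  u[1] = 17,  u[2] = 14,  u[3] = 5,  u[4] = 18.
The sequence repeats with period 4.
The value 18 next appears (with i ≥ 1) at u[4].

4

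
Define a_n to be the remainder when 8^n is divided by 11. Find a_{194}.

Listing terms: a_0 = 1, a_1 = 8, a_2 = 9, a_3 = 6, a_4 = 4, a_5 = 10, a_6 = 3, a_7 = 2, a_8 = 5, a_9 = 7, a_{10} = 1.
Since a_{10} = a_0 = 1, the sequence is periodic with period 10.
So a_{194} = a_{0 + ((194-0) mod 10)} = a_4 = 4.

4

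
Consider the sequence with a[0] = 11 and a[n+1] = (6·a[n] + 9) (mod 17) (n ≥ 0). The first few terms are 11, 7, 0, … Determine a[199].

4

We have a[0] = 11; a[1] = 7; a[2] = 0; a[3] = 9; a[4] = 12; a[5] = 13; a[6] = 2; a[7] = 4; a[8] = 16; a[9] = 3; a[10] = 10; a[11] = 1; a[12] = 15; a[13] = 14; a[14] = 8; a[15] = 6; a[16] = 11.
The sequence repeats with period 16.
So a[199] = a[0 + ((199-0) mod 16)] = a[7] = 4.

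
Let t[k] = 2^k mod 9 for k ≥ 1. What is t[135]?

Computing terms: t[1] = 2, t[2] = 4, t[3] = 8, t[4] = 7, t[5] = 5, t[6] = 1, t[7] = 2.
Since t[7] = t[1] = 2, the sequence is periodic with period 6.
So t[135] = t[1 + ((135-1) mod 6)] = t[3] = 8.

8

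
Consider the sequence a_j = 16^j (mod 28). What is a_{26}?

Computing terms: a_0 = 1; a_1 = 16; a_2 = 4; a_3 = 8; a_4 = 16.
Since a_4 = a_1 = 16, the sequence is eventually periodic: after a pre-period of length 1 it cycles with period 3.
For j ≥ 1, a_j depends only on (j - 1) mod 3. (26 - 1) mod 3 = 1, so a_{26} = a_2 = 4.

4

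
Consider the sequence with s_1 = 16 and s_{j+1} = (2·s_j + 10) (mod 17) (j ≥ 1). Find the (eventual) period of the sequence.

We have s_1 = 16,  s_2 = 8,  s_3 = 9,  s_4 = 11,  s_5 = 15,  s_6 = 6,  s_7 = 5,  s_8 = 3,  s_9 = 16.
Since s_9 = s_1 = 16, the sequence is periodic with period 8.

8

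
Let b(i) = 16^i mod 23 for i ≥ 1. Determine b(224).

We have b(1) = 16,  b(2) = 3,  b(3) = 2,  b(4) = 9,  b(5) = 6,  b(6) = 4,  b(7) = 18,  b(8) = 12,  b(9) = 8,  b(10) = 13,  b(11) = 1,  b(12) = 16.
The sequence repeats with period 11.
So b(224) = b(1 + ((224-1) mod 11)) = b(4) = 9.

9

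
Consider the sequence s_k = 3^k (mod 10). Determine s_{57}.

Computing terms: s_0 = 1; s_1 = 3; s_2 = 9; s_3 = 7; s_4 = 1.
The sequence repeats with period 4.
So s_{57} = s_{0 + ((57-0) mod 4)} = s_1 = 3.

3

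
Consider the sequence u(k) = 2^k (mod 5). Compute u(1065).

2

Computing terms: u(1) = 2; u(2) = 4; u(3) = 3; u(4) = 1; u(5) = 2.
Since u(5) = u(1) = 2, the sequence is periodic with period 4.
So u(1065) = u(1 + ((1065-1) mod 4)) = u(1) = 2.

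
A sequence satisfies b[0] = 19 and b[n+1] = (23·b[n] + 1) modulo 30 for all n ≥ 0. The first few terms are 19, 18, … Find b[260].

b[0] = 19,  b[1] = 18,  b[2] = 25,  b[3] = 6,  b[4] = 19.
Since b[4] = b[0] = 19, the sequence is periodic with period 4.
So b[260] = b[0 + ((260-0) mod 4)] = b[0] = 19.

19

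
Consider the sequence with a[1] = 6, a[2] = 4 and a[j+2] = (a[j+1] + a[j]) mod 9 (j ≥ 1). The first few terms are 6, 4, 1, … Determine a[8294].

a[1] = 6,  a[2] = 4,  a[3] = 1,  a[4] = 5,  a[5] = 6,  a[6] = 2,  a[7] = 8,  a[8] = 1,  a[9] = 0,  a[10] = 1,  a[11] = 1,  a[12] = 2,  a[13] = 3,  a[14] = 5,  a[15] = 8,  a[16] = 4,  a[17] = 3,  a[18] = 7,  a[19] = 1,  a[20] = 8,  a[21] = 0,  a[22] = 8,  a[23] = 8,  a[24] = 7,  a[25] = 6,  a[26] = 4.
Since (a[25], a[26]) = (a[1], a[2]) = (6, 4) (two consecutive terms determine the rest), the sequence is periodic with period 24.
(8294 - 1) mod 24 = 13, so a[8294] = a[14] = 5.

5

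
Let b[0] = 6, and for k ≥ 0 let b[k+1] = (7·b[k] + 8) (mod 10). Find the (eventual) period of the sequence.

4

Computing terms: b[0] = 6; b[1] = 0; b[2] = 8; b[3] = 4; b[4] = 6.
Since b[4] = b[0] = 6, the sequence is periodic with period 4.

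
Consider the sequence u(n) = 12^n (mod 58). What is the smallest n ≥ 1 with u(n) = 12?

Listing terms: u(0) = 1, u(1) = 12, u(2) = 28, u(3) = 46, u(4) = 30, u(5) = 12.
Since u(5) = u(1) = 12, the sequence is eventually periodic: after a pre-period of length 1 it cycles with period 4.
The value 12 first appears (with n ≥ 1) at u(1).

1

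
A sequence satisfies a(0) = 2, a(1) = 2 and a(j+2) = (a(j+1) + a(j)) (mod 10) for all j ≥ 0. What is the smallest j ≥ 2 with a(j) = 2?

7

a(0) = 2; a(1) = 2; a(2) = 4; a(3) = 6; a(4) = 0; a(5) = 6; a(6) = 6; a(7) = 2; a(8) = 8; a(9) = 0; a(10) = 8; a(11) = 8; a(12) = 6; a(13) = 4; a(14) = 0; a(15) = 4; a(16) = 4; a(17) = 8; a(18) = 2; a(19) = 0; a(20) = 2; a(21) = 2.
The sequence repeats with period 20.
The value 2 first appears (with j ≥ 2) at a(7).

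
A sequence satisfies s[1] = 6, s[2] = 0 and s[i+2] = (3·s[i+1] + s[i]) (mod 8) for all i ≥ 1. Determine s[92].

0

Listing terms: s[1] = 6,  s[2] = 0,  s[3] = 6,  s[4] = 2,  s[5] = 4,  s[6] = 6,  s[7] = 6,  s[8] = 0.
Since (s[7], s[8]) = (s[1], s[2]) = (6, 0) (two consecutive terms determine the rest), the sequence is periodic with period 6.
So s[92] = s[1 + ((92-1) mod 6)] = s[2] = 0.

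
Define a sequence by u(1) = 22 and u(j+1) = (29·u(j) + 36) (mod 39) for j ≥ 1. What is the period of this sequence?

u(1) = 22; u(2) = 11; u(3) = 4; u(4) = 35; u(5) = 37; u(6) = 17; u(7) = 22.
Since u(7) = u(1) = 22, the sequence is periodic with period 6.

6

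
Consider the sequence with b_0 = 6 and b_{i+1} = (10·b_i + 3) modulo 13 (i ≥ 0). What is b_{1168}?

10

b_0 = 6, b_1 = 11, b_2 = 9, b_3 = 2, b_4 = 10, b_5 = 12, b_6 = 6.
The sequence repeats with period 6.
So b_{1168} = b_{0 + ((1168-0) mod 6)} = b_4 = 10.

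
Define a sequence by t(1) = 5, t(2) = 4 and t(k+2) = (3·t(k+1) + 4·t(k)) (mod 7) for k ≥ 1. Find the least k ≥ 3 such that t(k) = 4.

Computing terms: t(1) = 5, t(2) = 4, t(3) = 4, t(4) = 0, t(5) = 2, t(6) = 6, t(7) = 5, t(8) = 4.
Since (t(7), t(8)) = (t(1), t(2)) = (5, 4) (two consecutive terms determine the rest), the sequence is periodic with period 6.
The value 4 first appears (with k ≥ 3) at t(3).

3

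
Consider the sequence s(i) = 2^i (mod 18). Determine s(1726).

Computing terms: s(1) = 2,  s(2) = 4,  s(3) = 8,  s(4) = 16,  s(5) = 14,  s(6) = 10,  s(7) = 2.
The sequence repeats with period 6.
(1726 - 1) mod 6 = 3, so s(1726) = s(4) = 16.

16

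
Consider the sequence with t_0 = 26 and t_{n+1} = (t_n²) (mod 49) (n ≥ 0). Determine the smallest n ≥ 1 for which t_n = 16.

Listing terms: t_0 = 26,  t_1 = 39,  t_2 = 2,  t_3 = 4,  t_4 = 16,  t_5 = 11,  t_6 = 23,  t_7 = 39.
Since t_7 = t_1 = 39, the sequence is eventually periodic: after a pre-period of length 1 it cycles with period 6.
The value 16 first appears (with n ≥ 1) at t_4.

4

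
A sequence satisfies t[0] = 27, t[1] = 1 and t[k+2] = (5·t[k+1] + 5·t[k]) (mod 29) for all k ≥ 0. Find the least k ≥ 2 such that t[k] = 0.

We have t[0] = 27; t[1] = 1; t[2] = 24; t[3] = 9; t[4] = 20; t[5] = 0; t[6] = 13; t[7] = 7; t[8] = 13; t[9] = 13; t[10] = 14; t[11] = 19; t[12] = 20; t[13] = 21; t[14] = 2; t[15] = 28; t[16] = 5; t[17] = 20; t[18] = 9; t[19] = 0; t[20] = 16; t[21] = 22; t[22] = 16; t[23] = 16; t[24] = 15; t[25] = 10; t[26] = 9; t[27] = 8; t[28] = 27; t[29] = 1.
The sequence repeats with period 28.
The value 0 first appears (with k ≥ 2) at t[5].

5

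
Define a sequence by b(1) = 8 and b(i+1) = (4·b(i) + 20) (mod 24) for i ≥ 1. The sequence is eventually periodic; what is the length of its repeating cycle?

We have b(1) = 8; b(2) = 4; b(3) = 12; b(4) = 20; b(5) = 4.
Since b(5) = b(2) = 4, the sequence is eventually periodic: after a pre-period of length 1 it cycles with period 3.

3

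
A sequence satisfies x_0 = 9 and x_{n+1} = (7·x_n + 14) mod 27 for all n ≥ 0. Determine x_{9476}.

7

We have x_0 = 9, x_1 = 23, x_2 = 13, x_3 = 24, x_4 = 20, x_5 = 19, x_6 = 12, x_7 = 17, x_8 = 25, x_9 = 0, x_{10} = 14, x_{11} = 4, x_{12} = 15, x_{13} = 11, x_{14} = 10, x_{15} = 3, x_{16} = 8, x_{17} = 16, x_{18} = 18, x_{19} = 5, x_{20} = 22, x_{21} = 6, x_{22} = 2, x_{23} = 1, x_{24} = 21, x_{25} = 26, x_{26} = 7, x_{27} = 9.
Since x_{27} = x_0 = 9, the sequence is periodic with period 27.
(9476 - 0) mod 27 = 26, so x_{9476} = x_{26} = 7.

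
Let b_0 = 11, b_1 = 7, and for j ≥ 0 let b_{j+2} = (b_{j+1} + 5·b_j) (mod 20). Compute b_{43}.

Computing terms: b_0 = 11, b_1 = 7, b_2 = 2, b_3 = 17, b_4 = 7, b_5 = 12, b_6 = 7, b_7 = 7, b_8 = 2.
Since (b_7, b_8) = (b_1, b_2) = (7, 2) (two consecutive terms determine the rest), the sequence is eventually periodic: after a pre-period of length 1 it cycles with period 6.
For j ≥ 1, b_j depends only on (j - 1) mod 6. (43 - 1) mod 6 = 0, so b_{43} = b_1 = 7.

7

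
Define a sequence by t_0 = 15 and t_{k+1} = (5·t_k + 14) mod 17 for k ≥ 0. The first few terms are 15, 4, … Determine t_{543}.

We have t_0 = 15, t_1 = 4, t_2 = 0, t_3 = 14, t_4 = 16, t_5 = 9, t_6 = 8, t_7 = 3, t_8 = 12, t_9 = 6, t_{10} = 10, t_{11} = 13, t_{12} = 11, t_{13} = 1, t_{14} = 2, t_{15} = 7, t_{16} = 15.
The sequence repeats with period 16.
So t_{543} = t_{0 + ((543-0) mod 16)} = t_{15} = 7.

7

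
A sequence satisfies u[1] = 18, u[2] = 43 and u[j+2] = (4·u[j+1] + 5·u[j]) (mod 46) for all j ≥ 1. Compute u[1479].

14

u[1] = 18,  u[2] = 43,  u[3] = 32,  u[4] = 21,  u[5] = 14,  u[6] = 23,  u[7] = 24,  u[8] = 27,  u[9] = 44,  u[10] = 35,  u[11] = 38,  u[12] = 5,  u[13] = 26,  u[14] = 37,  u[15] = 2,  u[16] = 9,  u[17] = 0,  u[18] = 45,  u[19] = 42,  u[20] = 25,  u[21] = 34,  u[22] = 31,  u[23] = 18,  u[24] = 43.
Since (u[23], u[24]) = (u[1], u[2]) = (18, 43) (two consecutive terms determine the rest), the sequence is periodic with period 22.
(1479 - 1) mod 22 = 4, so u[1479] = u[5] = 14.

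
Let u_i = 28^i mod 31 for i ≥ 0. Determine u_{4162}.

Computing terms: u_0 = 1; u_1 = 28; u_2 = 9; u_3 = 4; u_4 = 19; u_5 = 5; u_6 = 16; u_7 = 14; u_8 = 20; u_9 = 2; u_{10} = 25; u_{11} = 18; u_{12} = 8; u_{13} = 7; u_{14} = 10; u_{15} = 1.
Since u_{15} = u_0 = 1, the sequence is periodic with period 15.
So u_{4162} = u_{0 + ((4162-0) mod 15)} = u_7 = 14.

14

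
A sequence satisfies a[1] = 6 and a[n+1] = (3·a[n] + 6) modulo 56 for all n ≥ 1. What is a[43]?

Listing terms: a[1] = 6,  a[2] = 24,  a[3] = 22,  a[4] = 16,  a[5] = 54,  a[6] = 0,  a[7] = 6.
Since a[7] = a[1] = 6, the sequence is periodic with period 6.
(43 - 1) mod 6 = 0, so a[43] = a[1] = 6.

6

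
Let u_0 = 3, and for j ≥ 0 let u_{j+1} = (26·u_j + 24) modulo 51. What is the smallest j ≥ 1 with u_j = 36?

u_0 = 3, u_1 = 0, u_2 = 24, u_3 = 36, u_4 = 42, u_5 = 45, u_6 = 21, u_7 = 9, u_8 = 3.
The sequence repeats with period 8.
The value 36 first appears (with j ≥ 1) at u_3.

3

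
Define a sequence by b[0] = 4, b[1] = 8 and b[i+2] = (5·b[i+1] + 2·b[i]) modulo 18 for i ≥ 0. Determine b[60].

4

Computing terms: b[0] = 4; b[1] = 8; b[2] = 12; b[3] = 4; b[4] = 8.
Since (b[3], b[4]) = (b[0], b[1]) = (4, 8) (two consecutive terms determine the rest), the sequence is periodic with period 3.
So b[60] = b[0 + ((60-0) mod 3)] = b[0] = 4.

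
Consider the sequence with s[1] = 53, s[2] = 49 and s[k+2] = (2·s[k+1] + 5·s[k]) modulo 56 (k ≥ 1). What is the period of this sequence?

24

Computing terms: s[1] = 53; s[2] = 49; s[3] = 27; s[4] = 19; s[5] = 5; s[6] = 49; s[7] = 11; s[8] = 43; s[9] = 29; s[10] = 49; s[11] = 19; s[12] = 3; s[13] = 45; s[14] = 49; s[15] = 43; s[16] = 51; s[17] = 37; s[18] = 49; s[19] = 3; s[20] = 27; s[21] = 13; s[22] = 49; s[23] = 51; s[24] = 11; s[25] = 53; s[26] = 49.
The sequence repeats with period 24.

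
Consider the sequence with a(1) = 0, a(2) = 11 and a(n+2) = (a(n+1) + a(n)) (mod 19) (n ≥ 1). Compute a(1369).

0

Computing terms: a(1) = 0, a(2) = 11, a(3) = 11, a(4) = 3, a(5) = 14, a(6) = 17, a(7) = 12, a(8) = 10, a(9) = 3, a(10) = 13, a(11) = 16, a(12) = 10, a(13) = 7, a(14) = 17, a(15) = 5, a(16) = 3, a(17) = 8, a(18) = 11, a(19) = 0, a(20) = 11.
Since (a(19), a(20)) = (a(1), a(2)) = (0, 11) (two consecutive terms determine the rest), the sequence is periodic with period 18.
(1369 - 1) mod 18 = 0, so a(1369) = a(1) = 0.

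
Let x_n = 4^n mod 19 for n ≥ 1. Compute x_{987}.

11

x_1 = 4,  x_2 = 16,  x_3 = 7,  x_4 = 9,  x_5 = 17,  x_6 = 11,  x_7 = 6,  x_8 = 5,  x_9 = 1,  x_{10} = 4.
Since x_{10} = x_1 = 4, the sequence is periodic with period 9.
(987 - 1) mod 9 = 5, so x_{987} = x_6 = 11.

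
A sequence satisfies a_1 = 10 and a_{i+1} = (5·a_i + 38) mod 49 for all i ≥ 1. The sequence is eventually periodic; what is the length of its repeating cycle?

We have a_1 = 10,  a_2 = 39,  a_3 = 37,  a_4 = 27,  a_5 = 26,  a_6 = 21,  a_7 = 45,  a_8 = 18,  a_9 = 30,  a_{10} = 41,  a_{11} = 47,  a_{12} = 28,  a_{13} = 31,  a_{14} = 46,  a_{15} = 23,  a_{16} = 6,  a_{17} = 19,  a_{18} = 35,  a_{19} = 17,  a_{20} = 25,  a_{21} = 16,  a_{22} = 20,  a_{23} = 40,  a_{24} = 42,  a_{25} = 3,  a_{26} = 4,  a_{27} = 9,  a_{28} = 34,  a_{29} = 12,  a_{30} = 0,  a_{31} = 38,  a_{32} = 32,  a_{33} = 2,  a_{34} = 48,  a_{35} = 33,  a_{36} = 7,  a_{37} = 24,  a_{38} = 11,  a_{39} = 44,  a_{40} = 13,  a_{41} = 5,  a_{42} = 14,  a_{43} = 10.
Since a_{43} = a_1 = 10, the sequence is periodic with period 42.

42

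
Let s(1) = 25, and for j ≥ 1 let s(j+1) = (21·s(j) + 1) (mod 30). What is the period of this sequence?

10

Computing terms: s(1) = 25, s(2) = 16, s(3) = 7, s(4) = 28, s(5) = 19, s(6) = 10, s(7) = 1, s(8) = 22, s(9) = 13, s(10) = 4, s(11) = 25.
The sequence repeats with period 10.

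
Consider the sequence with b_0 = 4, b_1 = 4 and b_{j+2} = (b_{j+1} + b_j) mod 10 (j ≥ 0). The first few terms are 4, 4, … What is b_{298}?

4

b_0 = 4; b_1 = 4; b_2 = 8; b_3 = 2; b_4 = 0; b_5 = 2; b_6 = 2; b_7 = 4; b_8 = 6; b_9 = 0; b_{10} = 6; b_{11} = 6; b_{12} = 2; b_{13} = 8; b_{14} = 0; b_{15} = 8; b_{16} = 8; b_{17} = 6; b_{18} = 4; b_{19} = 0; b_{20} = 4; b_{21} = 4.
Since (b_{20}, b_{21}) = (b_0, b_1) = (4, 4) (two consecutive terms determine the rest), the sequence is periodic with period 20.
(298 - 0) mod 20 = 18, so b_{298} = b_{18} = 4.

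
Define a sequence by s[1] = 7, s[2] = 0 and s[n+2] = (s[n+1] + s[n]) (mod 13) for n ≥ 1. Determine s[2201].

6

Listing terms: s[1] = 7, s[2] = 0, s[3] = 7, s[4] = 7, s[5] = 1, s[6] = 8, s[7] = 9, s[8] = 4, s[9] = 0, s[10] = 4, s[11] = 4, s[12] = 8, s[13] = 12, s[14] = 7, s[15] = 6, s[16] = 0, s[17] = 6, s[18] = 6, s[19] = 12, s[20] = 5, s[21] = 4, s[22] = 9, s[23] = 0, s[24] = 9, s[25] = 9, s[26] = 5, s[27] = 1, s[28] = 6, s[29] = 7, s[30] = 0.
The sequence repeats with period 28.
So s[2201] = s[1 + ((2201-1) mod 28)] = s[17] = 6.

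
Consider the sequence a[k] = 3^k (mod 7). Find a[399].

We have a[0] = 1, a[1] = 3, a[2] = 2, a[3] = 6, a[4] = 4, a[5] = 5, a[6] = 1.
The sequence repeats with period 6.
So a[399] = a[0 + ((399-0) mod 6)] = a[3] = 6.

6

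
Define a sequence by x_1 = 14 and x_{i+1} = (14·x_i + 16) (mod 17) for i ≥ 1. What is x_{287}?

7

We have x_1 = 14,  x_2 = 8,  x_3 = 9,  x_4 = 6,  x_5 = 15,  x_6 = 5,  x_7 = 1,  x_8 = 13,  x_9 = 11,  x_{10} = 0,  x_{11} = 16,  x_{12} = 2,  x_{13} = 10,  x_{14} = 3,  x_{15} = 7,  x_{16} = 12,  x_{17} = 14.
Since x_{17} = x_1 = 14, the sequence is periodic with period 16.
(287 - 1) mod 16 = 14, so x_{287} = x_{15} = 7.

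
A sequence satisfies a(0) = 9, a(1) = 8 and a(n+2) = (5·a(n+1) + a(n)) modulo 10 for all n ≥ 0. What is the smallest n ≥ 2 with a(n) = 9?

a(0) = 9, a(1) = 8, a(2) = 9, a(3) = 3, a(4) = 4, a(5) = 3, a(6) = 9, a(7) = 8.
The sequence repeats with period 6.
The value 9 first appears (with n ≥ 2) at a(2).

2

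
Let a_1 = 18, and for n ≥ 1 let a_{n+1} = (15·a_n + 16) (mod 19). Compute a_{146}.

1

a_1 = 18, a_2 = 1, a_3 = 12, a_4 = 6, a_5 = 11, a_6 = 10, a_7 = 14, a_8 = 17, a_9 = 5, a_{10} = 15, a_{11} = 13, a_{12} = 2, a_{13} = 8, a_{14} = 3, a_{15} = 4, a_{16} = 0, a_{17} = 16, a_{18} = 9, a_{19} = 18.
Since a_{19} = a_1 = 18, the sequence is periodic with period 18.
So a_{146} = a_{1 + ((146-1) mod 18)} = a_2 = 1.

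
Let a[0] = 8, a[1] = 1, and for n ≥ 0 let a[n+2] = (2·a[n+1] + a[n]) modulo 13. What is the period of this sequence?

28

a[0] = 8, a[1] = 1, a[2] = 10, a[3] = 8, a[4] = 0, a[5] = 8, a[6] = 3, a[7] = 1, a[8] = 5, a[9] = 11, a[10] = 1, a[11] = 0, a[12] = 1, a[13] = 2, a[14] = 5, a[15] = 12, a[16] = 3, a[17] = 5, a[18] = 0, a[19] = 5, a[20] = 10, a[21] = 12, a[22] = 8, a[23] = 2, a[24] = 12, a[25] = 0, a[26] = 12, a[27] = 11, a[28] = 8, a[29] = 1.
The sequence repeats with period 28.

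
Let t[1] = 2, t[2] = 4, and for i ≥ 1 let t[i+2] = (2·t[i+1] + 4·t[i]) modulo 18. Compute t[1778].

4

Listing terms: t[1] = 2, t[2] = 4, t[3] = 16, t[4] = 12, t[5] = 16, t[6] = 8, t[7] = 8, t[8] = 12, t[9] = 2, t[10] = 16, t[11] = 4, t[12] = 0, t[13] = 16, t[14] = 14, t[15] = 2, t[16] = 6, t[17] = 2, t[18] = 10, t[19] = 10, t[20] = 6, t[21] = 16, t[22] = 2, t[23] = 14, t[24] = 0, t[25] = 2, t[26] = 4.
The sequence repeats with period 24.
So t[1778] = t[1 + ((1778-1) mod 24)] = t[2] = 4.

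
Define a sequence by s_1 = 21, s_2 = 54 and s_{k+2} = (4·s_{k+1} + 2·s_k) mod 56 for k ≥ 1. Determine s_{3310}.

48

We have s_1 = 21; s_2 = 54; s_3 = 34; s_4 = 20; s_5 = 36; s_6 = 16; s_7 = 24; s_8 = 16; s_9 = 0; s_{10} = 32; s_{11} = 16; s_{12} = 16; s_{13} = 40; s_{14} = 24; s_{15} = 8; s_{16} = 24; s_{17} = 0; s_{18} = 48; s_{19} = 24; s_{20} = 24; s_{21} = 32; s_{22} = 8; s_{23} = 40; s_{24} = 8; s_{25} = 0; s_{26} = 16; s_{27} = 8; s_{28} = 8; s_{29} = 48; s_{30} = 40; s_{31} = 32; s_{32} = 40; s_{33} = 0; s_{34} = 24; s_{35} = 40; s_{36} = 40; s_{37} = 16; s_{38} = 32; s_{39} = 48; s_{40} = 32; s_{41} = 0; s_{42} = 8; s_{43} = 32; s_{44} = 32; s_{45} = 24; s_{46} = 48; s_{47} = 16; s_{48} = 48; s_{49} = 0; s_{50} = 40; s_{51} = 48; s_{52} = 48; s_{53} = 8; s_{54} = 16; s_{55} = 24.
Since (s_{54}, s_{55}) = (s_6, s_7) = (16, 24) (two consecutive terms determine the rest), the sequence is eventually periodic: after a pre-period of length 5 it cycles with period 48.
For k ≥ 6, s_k depends only on (k - 6) mod 48. (3310 - 6) mod 48 = 40, so s_{3310} = s_{46} = 48.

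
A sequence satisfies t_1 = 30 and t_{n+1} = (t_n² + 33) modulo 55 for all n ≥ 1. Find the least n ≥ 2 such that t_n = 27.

4

Computing terms: t_1 = 30,  t_2 = 53,  t_3 = 37,  t_4 = 27,  t_5 = 47,  t_6 = 42,  t_7 = 37.
Since t_7 = t_3 = 37, the sequence is eventually periodic: after a pre-period of length 2 it cycles with period 4.
The value 27 first appears (with n ≥ 2) at t_4.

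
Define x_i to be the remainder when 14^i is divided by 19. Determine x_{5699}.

We have x_1 = 14,  x_2 = 6,  x_3 = 8,  x_4 = 17,  x_5 = 10,  x_6 = 7,  x_7 = 3,  x_8 = 4,  x_9 = 18,  x_{10} = 5,  x_{11} = 13,  x_{12} = 11,  x_{13} = 2,  x_{14} = 9,  x_{15} = 12,  x_{16} = 16,  x_{17} = 15,  x_{18} = 1,  x_{19} = 14.
Since x_{19} = x_1 = 14, the sequence is periodic with period 18.
(5699 - 1) mod 18 = 10, so x_{5699} = x_{11} = 13.

13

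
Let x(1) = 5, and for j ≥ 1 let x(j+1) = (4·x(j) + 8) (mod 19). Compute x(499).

13

We have x(1) = 5,  x(2) = 9,  x(3) = 6,  x(4) = 13,  x(5) = 3,  x(6) = 1,  x(7) = 12,  x(8) = 18,  x(9) = 4,  x(10) = 5.
The sequence repeats with period 9.
So x(499) = x(1 + ((499-1) mod 9)) = x(4) = 13.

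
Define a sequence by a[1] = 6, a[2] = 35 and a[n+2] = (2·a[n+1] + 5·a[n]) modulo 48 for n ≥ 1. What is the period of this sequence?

a[1] = 6,  a[2] = 35,  a[3] = 4,  a[4] = 39,  a[5] = 2,  a[6] = 7,  a[7] = 24,  a[8] = 35,  a[9] = 46,  a[10] = 27,  a[11] = 44,  a[12] = 31,  a[13] = 42,  a[14] = 47,  a[15] = 16,  a[16] = 27,  a[17] = 38,  a[18] = 19,  a[19] = 36,  a[20] = 23,  a[21] = 34,  a[22] = 39,  a[23] = 8,  a[24] = 19,  a[25] = 30,  a[26] = 11,  a[27] = 28,  a[28] = 15,  a[29] = 26,  a[30] = 31,  a[31] = 0,  a[32] = 11,  a[33] = 22,  a[34] = 3,  a[35] = 20,  a[36] = 7,  a[37] = 18,  a[38] = 23,  a[39] = 40,  a[40] = 3,  a[41] = 14,  a[42] = 43,  a[43] = 12,  a[44] = 47,  a[45] = 10,  a[46] = 15,  a[47] = 32,  a[48] = 43,  a[49] = 6,  a[50] = 35.
Since (a[49], a[50]) = (a[1], a[2]) = (6, 35) (two consecutive terms determine the rest), the sequence is periodic with period 48.

48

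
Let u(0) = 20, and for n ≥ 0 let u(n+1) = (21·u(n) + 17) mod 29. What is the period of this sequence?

Listing terms: u(0) = 20; u(1) = 2; u(2) = 1; u(3) = 9; u(4) = 3; u(5) = 22; u(6) = 15; u(7) = 13; u(8) = 0; u(9) = 17; u(10) = 26; u(11) = 12; u(12) = 8; u(13) = 11; u(14) = 16; u(15) = 5; u(16) = 6; u(17) = 27; u(18) = 4; u(19) = 14; u(20) = 21; u(21) = 23; u(22) = 7; u(23) = 19; u(24) = 10; u(25) = 24; u(26) = 28; u(27) = 25; u(28) = 20.
Since u(28) = u(0) = 20, the sequence is periodic with period 28.

28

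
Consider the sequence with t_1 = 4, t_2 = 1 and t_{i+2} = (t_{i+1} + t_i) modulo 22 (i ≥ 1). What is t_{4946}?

17

Listing terms: t_1 = 4, t_2 = 1, t_3 = 5, t_4 = 6, t_5 = 11, t_6 = 17, t_7 = 6, t_8 = 1, t_9 = 7, t_{10} = 8, t_{11} = 15, t_{12} = 1, t_{13} = 16, t_{14} = 17, t_{15} = 11, t_{16} = 6, t_{17} = 17, t_{18} = 1, t_{19} = 18, t_{20} = 19, t_{21} = 15, t_{22} = 12, t_{23} = 5, t_{24} = 17, t_{25} = 0, t_{26} = 17, t_{27} = 17, t_{28} = 12, t_{29} = 7, t_{30} = 19, t_{31} = 4, t_{32} = 1.
Since (t_{31}, t_{32}) = (t_1, t_2) = (4, 1) (two consecutive terms determine the rest), the sequence is periodic with period 30.
So t_{4946} = t_{1 + ((4946-1) mod 30)} = t_{26} = 17.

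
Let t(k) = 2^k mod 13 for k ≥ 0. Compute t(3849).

5

t(0) = 1,  t(1) = 2,  t(2) = 4,  t(3) = 8,  t(4) = 3,  t(5) = 6,  t(6) = 12,  t(7) = 11,  t(8) = 9,  t(9) = 5,  t(10) = 10,  t(11) = 7,  t(12) = 1.
Since t(12) = t(0) = 1, the sequence is periodic with period 12.
So t(3849) = t(0 + ((3849-0) mod 12)) = t(9) = 5.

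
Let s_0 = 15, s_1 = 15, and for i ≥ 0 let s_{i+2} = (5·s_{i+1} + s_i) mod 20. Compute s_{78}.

Computing terms: s_0 = 15; s_1 = 15; s_2 = 10; s_3 = 5; s_4 = 15; s_5 = 0; s_6 = 15; s_7 = 15.
The sequence repeats with period 6.
So s_{78} = s_{0 + ((78-0) mod 6)} = s_0 = 15.

15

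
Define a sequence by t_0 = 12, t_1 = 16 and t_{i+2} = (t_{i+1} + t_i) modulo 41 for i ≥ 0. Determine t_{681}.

16

Listing terms: t_0 = 12,  t_1 = 16,  t_2 = 28,  t_3 = 3,  t_4 = 31,  t_5 = 34,  t_6 = 24,  t_7 = 17,  t_8 = 0,  t_9 = 17,  t_{10} = 17,  t_{11} = 34,  t_{12} = 10,  t_{13} = 3,  t_{14} = 13,  t_{15} = 16,  t_{16} = 29,  t_{17} = 4,  t_{18} = 33,  t_{19} = 37,  t_{20} = 29,  t_{21} = 25,  t_{22} = 13,  t_{23} = 38,  t_{24} = 10,  t_{25} = 7,  t_{26} = 17,  t_{27} = 24,  t_{28} = 0,  t_{29} = 24,  t_{30} = 24,  t_{31} = 7,  t_{32} = 31,  t_{33} = 38,  t_{34} = 28,  t_{35} = 25,  t_{36} = 12,  t_{37} = 37,  t_{38} = 8,  t_{39} = 4,  t_{40} = 12,  t_{41} = 16.
The sequence repeats with period 40.
So t_{681} = t_{0 + ((681-0) mod 40)} = t_1 = 16.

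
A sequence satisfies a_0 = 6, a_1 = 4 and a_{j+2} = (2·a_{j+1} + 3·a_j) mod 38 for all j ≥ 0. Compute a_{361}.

a_0 = 6,  a_1 = 4,  a_2 = 26,  a_3 = 26,  a_4 = 16,  a_5 = 34,  a_6 = 2,  a_7 = 30,  a_8 = 28,  a_9 = 32,  a_{10} = 34,  a_{11} = 12,  a_{12} = 12,  a_{13} = 22,  a_{14} = 4,  a_{15} = 36,  a_{16} = 8,  a_{17} = 10,  a_{18} = 6,  a_{19} = 4.
The sequence repeats with period 18.
So a_{361} = a_{0 + ((361-0) mod 18)} = a_1 = 4.

4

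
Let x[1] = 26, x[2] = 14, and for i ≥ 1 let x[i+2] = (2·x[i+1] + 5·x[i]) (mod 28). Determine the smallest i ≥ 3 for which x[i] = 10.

8

Computing terms: x[1] = 26; x[2] = 14; x[3] = 18; x[4] = 22; x[5] = 22; x[6] = 14; x[7] = 26; x[8] = 10; x[9] = 10; x[10] = 14; x[11] = 22; x[12] = 2; x[13] = 2; x[14] = 14; x[15] = 10; x[16] = 6; x[17] = 6; x[18] = 14; x[19] = 2; x[20] = 18; x[21] = 18; x[22] = 14; x[23] = 6; x[24] = 26; x[25] = 26; x[26] = 14.
The sequence repeats with period 24.
The value 10 first appears (with i ≥ 3) at x[8].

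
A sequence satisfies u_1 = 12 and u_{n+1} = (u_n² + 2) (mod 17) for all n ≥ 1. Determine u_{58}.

Computing terms: u_1 = 12, u_2 = 10, u_3 = 0, u_4 = 2, u_5 = 6, u_6 = 4, u_7 = 1, u_8 = 3, u_9 = 11, u_{10} = 4.
Since u_{10} = u_6 = 4, the sequence is eventually periodic: after a pre-period of length 5 it cycles with period 4.
For n ≥ 6, u_n depends only on (n - 6) mod 4. (58 - 6) mod 4 = 0, so u_{58} = u_6 = 4.

4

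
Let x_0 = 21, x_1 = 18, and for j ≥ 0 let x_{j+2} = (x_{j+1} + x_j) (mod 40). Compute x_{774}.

We have x_0 = 21, x_1 = 18, x_2 = 39, x_3 = 17, x_4 = 16, x_5 = 33, x_6 = 9, x_7 = 2, x_8 = 11, x_9 = 13, x_{10} = 24, x_{11} = 37, x_{12} = 21, x_{13} = 18.
Since (x_{12}, x_{13}) = (x_0, x_1) = (21, 18) (two consecutive terms determine the rest), the sequence is periodic with period 12.
So x_{774} = x_{0 + ((774-0) mod 12)} = x_6 = 9.

9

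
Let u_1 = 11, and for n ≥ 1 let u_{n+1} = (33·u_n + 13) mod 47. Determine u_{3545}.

Listing terms: u_1 = 11, u_2 = 0, u_3 = 13, u_4 = 19, u_5 = 29, u_6 = 30, u_7 = 16, u_8 = 24, u_9 = 6, u_{10} = 23, u_{11} = 20, u_{12} = 15, u_{13} = 38, u_{14} = 45, u_{15} = 41, u_{16} = 3, u_{17} = 18, u_{18} = 43, u_{19} = 22, u_{20} = 34, u_{21} = 7, u_{22} = 9, u_{23} = 28, u_{24} = 44, u_{25} = 8, u_{26} = 42, u_{27} = 36, u_{28} = 26, u_{29} = 25, u_{30} = 39, u_{31} = 31, u_{32} = 2, u_{33} = 32, u_{34} = 35, u_{35} = 40, u_{36} = 17, u_{37} = 10, u_{38} = 14, u_{39} = 5, u_{40} = 37, u_{41} = 12, u_{42} = 33, u_{43} = 21, u_{44} = 1, u_{45} = 46, u_{46} = 27, u_{47} = 11.
The sequence repeats with period 46.
So u_{3545} = u_{1 + ((3545-1) mod 46)} = u_3 = 13.

13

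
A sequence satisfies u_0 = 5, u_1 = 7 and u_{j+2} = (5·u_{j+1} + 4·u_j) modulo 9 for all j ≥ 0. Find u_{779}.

0

We have u_0 = 5, u_1 = 7, u_2 = 1, u_3 = 6, u_4 = 7, u_5 = 5, u_6 = 8, u_7 = 6, u_8 = 8, u_9 = 1, u_{10} = 1, u_{11} = 0, u_{12} = 4, u_{13} = 2, u_{14} = 8, u_{15} = 3, u_{16} = 2, u_{17} = 4, u_{18} = 1, u_{19} = 3, u_{20} = 1, u_{21} = 8, u_{22} = 8, u_{23} = 0, u_{24} = 5, u_{25} = 7.
The sequence repeats with period 24.
(779 - 0) mod 24 = 11, so u_{779} = u_{11} = 0.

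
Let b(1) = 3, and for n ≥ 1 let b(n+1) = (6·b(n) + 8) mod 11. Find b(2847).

6

We have b(1) = 3, b(2) = 4, b(3) = 10, b(4) = 2, b(5) = 9, b(6) = 7, b(7) = 6, b(8) = 0, b(9) = 8, b(10) = 1, b(11) = 3.
Since b(11) = b(1) = 3, the sequence is periodic with period 10.
So b(2847) = b(1 + ((2847-1) mod 10)) = b(7) = 6.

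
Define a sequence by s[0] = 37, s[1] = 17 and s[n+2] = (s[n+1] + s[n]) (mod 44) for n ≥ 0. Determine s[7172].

10

We have s[0] = 37; s[1] = 17; s[2] = 10; s[3] = 27; s[4] = 37; s[5] = 20; s[6] = 13; s[7] = 33; s[8] = 2; s[9] = 35; s[10] = 37; s[11] = 28; s[12] = 21; s[13] = 5; s[14] = 26; s[15] = 31; s[16] = 13; s[17] = 0; s[18] = 13; s[19] = 13; s[20] = 26; s[21] = 39; s[22] = 21; s[23] = 16; s[24] = 37; s[25] = 9; s[26] = 2; s[27] = 11; s[28] = 13; s[29] = 24; s[30] = 37; s[31] = 17.
Since (s[30], s[31]) = (s[0], s[1]) = (37, 17) (two consecutive terms determine the rest), the sequence is periodic with period 30.
(7172 - 0) mod 30 = 2, so s[7172] = s[2] = 10.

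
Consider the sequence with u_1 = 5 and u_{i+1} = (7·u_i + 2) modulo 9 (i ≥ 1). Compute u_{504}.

We have u_1 = 5, u_2 = 1, u_3 = 0, u_4 = 2, u_5 = 7, u_6 = 6, u_7 = 8, u_8 = 4, u_9 = 3, u_{10} = 5.
Since u_{10} = u_1 = 5, the sequence is periodic with period 9.
So u_{504} = u_{1 + ((504-1) mod 9)} = u_9 = 3.

3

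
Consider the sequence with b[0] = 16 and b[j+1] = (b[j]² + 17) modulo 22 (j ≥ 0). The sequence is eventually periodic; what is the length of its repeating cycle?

10

We have b[0] = 16,  b[1] = 9,  b[2] = 10,  b[3] = 7,  b[4] = 0,  b[5] = 17,  b[6] = 20,  b[7] = 21,  b[8] = 18,  b[9] = 11,  b[10] = 6,  b[11] = 9.
Since b[11] = b[1] = 9, the sequence is eventually periodic: after a pre-period of length 1 it cycles with period 10.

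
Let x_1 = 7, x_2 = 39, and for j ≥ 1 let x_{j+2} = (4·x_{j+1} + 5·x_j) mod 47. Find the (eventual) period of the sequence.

Computing terms: x_1 = 7,  x_2 = 39,  x_3 = 3,  x_4 = 19,  x_5 = 44,  x_6 = 36,  x_7 = 35,  x_8 = 38,  x_9 = 45,  x_{10} = 41,  x_{11} = 13,  x_{12} = 22,  x_{13} = 12,  x_{14} = 17,  x_{15} = 34,  x_{16} = 33,  x_{17} = 20,  x_{18} = 10,  x_{19} = 46,  x_{20} = 46,  x_{21} = 38,  x_{22} = 6,  x_{23} = 26,  x_{24} = 40,  x_{25} = 8,  x_{26} = 44,  x_{27} = 28,  x_{28} = 3,  x_{29} = 11,  x_{30} = 12,  x_{31} = 9,  x_{32} = 2,  x_{33} = 6,  x_{34} = 34,  x_{35} = 25,  x_{36} = 35,  x_{37} = 30,  x_{38} = 13,  x_{39} = 14,  x_{40} = 27,  x_{41} = 37,  x_{42} = 1,  x_{43} = 1,  x_{44} = 9,  x_{45} = 41,  x_{46} = 21,  x_{47} = 7,  x_{48} = 39.
The sequence repeats with period 46.

46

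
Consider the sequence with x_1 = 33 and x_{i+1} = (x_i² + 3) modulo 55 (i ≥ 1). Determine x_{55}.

37

x_1 = 33; x_2 = 47; x_3 = 12; x_4 = 37; x_5 = 52; x_6 = 12.
Since x_6 = x_3 = 12, the sequence is eventually periodic: after a pre-period of length 2 it cycles with period 3.
For i ≥ 3, x_i depends only on (i - 3) mod 3. (55 - 3) mod 3 = 1, so x_{55} = x_4 = 37.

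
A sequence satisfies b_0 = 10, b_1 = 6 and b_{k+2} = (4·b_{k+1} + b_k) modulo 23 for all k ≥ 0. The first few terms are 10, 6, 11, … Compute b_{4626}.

Listing terms: b_0 = 10,  b_1 = 6,  b_2 = 11,  b_3 = 4,  b_4 = 4,  b_5 = 20,  b_6 = 15,  b_7 = 11,  b_8 = 13,  b_9 = 17,  b_{10} = 12,  b_{11} = 19,  b_{12} = 19,  b_{13} = 3,  b_{14} = 8,  b_{15} = 12,  b_{16} = 10,  b_{17} = 6.
Since (b_{16}, b_{17}) = (b_0, b_1) = (10, 6) (two consecutive terms determine the rest), the sequence is periodic with period 16.
(4626 - 0) mod 16 = 2, so b_{4626} = b_2 = 11.

11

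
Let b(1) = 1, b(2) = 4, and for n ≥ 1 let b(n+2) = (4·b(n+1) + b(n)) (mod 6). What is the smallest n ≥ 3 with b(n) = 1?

Computing terms: b(1) = 1, b(2) = 4, b(3) = 5, b(4) = 0, b(5) = 5, b(6) = 2, b(7) = 1, b(8) = 0, b(9) = 1, b(10) = 4.
The sequence repeats with period 8.
The value 1 first appears (with n ≥ 3) at b(7).

7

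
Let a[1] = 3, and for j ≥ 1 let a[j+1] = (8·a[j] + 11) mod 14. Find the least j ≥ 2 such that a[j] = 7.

2

We have a[1] = 3,  a[2] = 7,  a[3] = 11,  a[4] = 1,  a[5] = 5,  a[6] = 9,  a[7] = 13,  a[8] = 3.
Since a[8] = a[1] = 3, the sequence is periodic with period 7.
The value 7 first appears (with j ≥ 2) at a[2].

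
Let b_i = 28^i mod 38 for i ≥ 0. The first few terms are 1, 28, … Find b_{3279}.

26

Listing terms: b_0 = 1,  b_1 = 28,  b_2 = 24,  b_3 = 26,  b_4 = 6,  b_5 = 16,  b_6 = 30,  b_7 = 4,  b_8 = 36,  b_9 = 20,  b_{10} = 28.
Since b_{10} = b_1 = 28, the sequence is eventually periodic: after a pre-period of length 1 it cycles with period 9.
For i ≥ 1, b_i depends only on (i - 1) mod 9. (3279 - 1) mod 9 = 2, so b_{3279} = b_3 = 26.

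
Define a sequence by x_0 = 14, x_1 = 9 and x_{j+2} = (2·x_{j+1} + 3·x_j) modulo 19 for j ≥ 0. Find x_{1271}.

16

x_0 = 14, x_1 = 9, x_2 = 3, x_3 = 14, x_4 = 18, x_5 = 2, x_6 = 1, x_7 = 8, x_8 = 0, x_9 = 5, x_{10} = 10, x_{11} = 16, x_{12} = 5, x_{13} = 1, x_{14} = 17, x_{15} = 18, x_{16} = 11, x_{17} = 0, x_{18} = 14, x_{19} = 9.
The sequence repeats with period 18.
So x_{1271} = x_{0 + ((1271-0) mod 18)} = x_{11} = 16.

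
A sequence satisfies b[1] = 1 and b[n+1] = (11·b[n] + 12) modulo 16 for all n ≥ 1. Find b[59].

9

Computing terms: b[1] = 1, b[2] = 7, b[3] = 9, b[4] = 15, b[5] = 1.
The sequence repeats with period 4.
So b[59] = b[1 + ((59-1) mod 4)] = b[3] = 9.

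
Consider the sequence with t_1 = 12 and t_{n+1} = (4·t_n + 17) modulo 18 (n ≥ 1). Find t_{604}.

We have t_1 = 12, t_2 = 11, t_3 = 7, t_4 = 9, t_5 = 17, t_6 = 13, t_7 = 15, t_8 = 5, t_9 = 1, t_{10} = 3, t_{11} = 11.
Since t_{11} = t_2 = 11, the sequence is eventually periodic: after a pre-period of length 1 it cycles with period 9.
For n ≥ 2, t_n depends only on (n - 2) mod 9. (604 - 2) mod 9 = 8, so t_{604} = t_{10} = 3.

3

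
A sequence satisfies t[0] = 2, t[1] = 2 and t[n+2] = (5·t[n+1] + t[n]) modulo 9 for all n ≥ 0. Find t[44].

7

Computing terms: t[0] = 2, t[1] = 2, t[2] = 3, t[3] = 8, t[4] = 7, t[5] = 7, t[6] = 6, t[7] = 1, t[8] = 2, t[9] = 2.
The sequence repeats with period 8.
(44 - 0) mod 8 = 4, so t[44] = t[4] = 7.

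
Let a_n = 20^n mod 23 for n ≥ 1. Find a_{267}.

19

a_1 = 20; a_2 = 9; a_3 = 19; a_4 = 12; a_5 = 10; a_6 = 16; a_7 = 21; a_8 = 6; a_9 = 5; a_{10} = 8; a_{11} = 22; a_{12} = 3; a_{13} = 14; a_{14} = 4; a_{15} = 11; a_{16} = 13; a_{17} = 7; a_{18} = 2; a_{19} = 17; a_{20} = 18; a_{21} = 15; a_{22} = 1; a_{23} = 20.
Since a_{23} = a_1 = 20, the sequence is periodic with period 22.
(267 - 1) mod 22 = 2, so a_{267} = a_3 = 19.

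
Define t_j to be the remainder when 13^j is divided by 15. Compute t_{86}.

Listing terms: t_1 = 13,  t_2 = 4,  t_3 = 7,  t_4 = 1,  t_5 = 13.
Since t_5 = t_1 = 13, the sequence is periodic with period 4.
So t_{86} = t_{1 + ((86-1) mod 4)} = t_2 = 4.

4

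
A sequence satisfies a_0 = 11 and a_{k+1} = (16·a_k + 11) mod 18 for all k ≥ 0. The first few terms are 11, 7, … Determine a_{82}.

Listing terms: a_0 = 11,  a_1 = 7,  a_2 = 15,  a_3 = 17,  a_4 = 13,  a_5 = 3,  a_6 = 5,  a_7 = 1,  a_8 = 9,  a_9 = 11.
The sequence repeats with period 9.
(82 - 0) mod 9 = 1, so a_{82} = a_1 = 7.

7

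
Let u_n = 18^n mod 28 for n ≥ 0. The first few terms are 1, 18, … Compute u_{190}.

Listing terms: u_0 = 1; u_1 = 18; u_2 = 16; u_3 = 8; u_4 = 4; u_5 = 16.
Since u_5 = u_2 = 16, the sequence is eventually periodic: after a pre-period of length 2 it cycles with period 3.
For n ≥ 2, u_n depends only on (n - 2) mod 3. (190 - 2) mod 3 = 2, so u_{190} = u_4 = 4.

4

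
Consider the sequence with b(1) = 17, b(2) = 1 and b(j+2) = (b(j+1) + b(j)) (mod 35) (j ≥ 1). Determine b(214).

21

b(1) = 17,  b(2) = 1,  b(3) = 18,  b(4) = 19,  b(5) = 2,  b(6) = 21,  b(7) = 23,  b(8) = 9,  b(9) = 32,  b(10) = 6,  b(11) = 3,  b(12) = 9,  b(13) = 12,  b(14) = 21,  b(15) = 33,  b(16) = 19,  b(17) = 17,  b(18) = 1.
The sequence repeats with period 16.
(214 - 1) mod 16 = 5, so b(214) = b(6) = 21.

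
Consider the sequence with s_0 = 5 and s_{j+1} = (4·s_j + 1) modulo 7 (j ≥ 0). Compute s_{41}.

Listing terms: s_0 = 5, s_1 = 0, s_2 = 1, s_3 = 5.
Since s_3 = s_0 = 5, the sequence is periodic with period 3.
(41 - 0) mod 3 = 2, so s_{41} = s_2 = 1.

1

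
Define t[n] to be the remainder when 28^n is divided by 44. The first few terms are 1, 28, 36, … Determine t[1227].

8

Computing terms: t[0] = 1, t[1] = 28, t[2] = 36, t[3] = 40, t[4] = 20, t[5] = 32, t[6] = 16, t[7] = 8, t[8] = 4, t[9] = 24, t[10] = 12, t[11] = 28.
Since t[11] = t[1] = 28, the sequence is eventually periodic: after a pre-period of length 1 it cycles with period 10.
For n ≥ 1, t[n] depends only on (n - 1) mod 10. (1227 - 1) mod 10 = 6, so t[1227] = t[7] = 8.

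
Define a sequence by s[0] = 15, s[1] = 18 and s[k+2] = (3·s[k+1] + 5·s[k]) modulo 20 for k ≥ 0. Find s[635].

17

s[0] = 15; s[1] = 18; s[2] = 9; s[3] = 17; s[4] = 16; s[5] = 13; s[6] = 19; s[7] = 2; s[8] = 1; s[9] = 13; s[10] = 4; s[11] = 17; s[12] = 11; s[13] = 18; s[14] = 9.
Since (s[13], s[14]) = (s[1], s[2]) = (18, 9) (two consecutive terms determine the rest), the sequence is eventually periodic: after a pre-period of length 1 it cycles with period 12.
For k ≥ 1, s[k] depends only on (k - 1) mod 12. (635 - 1) mod 12 = 10, so s[635] = s[11] = 17.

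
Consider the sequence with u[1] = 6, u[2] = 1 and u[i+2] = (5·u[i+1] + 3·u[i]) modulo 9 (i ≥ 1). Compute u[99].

5

u[1] = 6, u[2] = 1, u[3] = 5, u[4] = 1, u[5] = 2, u[6] = 4, u[7] = 8, u[8] = 7, u[9] = 5, u[10] = 1.
Since (u[9], u[10]) = (u[3], u[4]) = (5, 1) (two consecutive terms determine the rest), the sequence is eventually periodic: after a pre-period of length 2 it cycles with period 6.
For i ≥ 3, u[i] depends only on (i - 3) mod 6. (99 - 3) mod 6 = 0, so u[99] = u[3] = 5.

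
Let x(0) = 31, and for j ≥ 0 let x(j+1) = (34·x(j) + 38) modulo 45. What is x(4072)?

Listing terms: x(0) = 31,  x(1) = 12,  x(2) = 41,  x(3) = 37,  x(4) = 36,  x(5) = 2,  x(6) = 16,  x(7) = 42,  x(8) = 26,  x(9) = 22,  x(10) = 21,  x(11) = 32,  x(12) = 1,  x(13) = 27,  x(14) = 11,  x(15) = 7,  x(16) = 6,  x(17) = 17,  x(18) = 31.
The sequence repeats with period 18.
So x(4072) = x(0 + ((4072-0) mod 18)) = x(4) = 36.

36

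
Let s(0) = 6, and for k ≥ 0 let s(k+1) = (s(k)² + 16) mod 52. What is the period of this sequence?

We have s(0) = 6,  s(1) = 0,  s(2) = 16,  s(3) = 12,  s(4) = 4,  s(5) = 32,  s(6) = 0.
Since s(6) = s(1) = 0, the sequence is eventually periodic: after a pre-period of length 1 it cycles with period 5.

5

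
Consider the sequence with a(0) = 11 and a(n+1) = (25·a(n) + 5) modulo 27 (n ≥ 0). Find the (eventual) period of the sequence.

We have a(0) = 11,  a(1) = 10,  a(2) = 12,  a(3) = 8,  a(4) = 16,  a(5) = 0,  a(6) = 5,  a(7) = 22,  a(8) = 15,  a(9) = 2,  a(10) = 1,  a(11) = 3,  a(12) = 26,  a(13) = 7,  a(14) = 18,  a(15) = 23,  a(16) = 13,  a(17) = 6,  a(18) = 20,  a(19) = 19,  a(20) = 21,  a(21) = 17,  a(22) = 25,  a(23) = 9,  a(24) = 14,  a(25) = 4,  a(26) = 24,  a(27) = 11.
Since a(27) = a(0) = 11, the sequence is periodic with period 27.

27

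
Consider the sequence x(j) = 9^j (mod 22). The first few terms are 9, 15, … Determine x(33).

Computing terms: x(1) = 9; x(2) = 15; x(3) = 3; x(4) = 5; x(5) = 1; x(6) = 9.
The sequence repeats with period 5.
(33 - 1) mod 5 = 2, so x(33) = x(3) = 3.

3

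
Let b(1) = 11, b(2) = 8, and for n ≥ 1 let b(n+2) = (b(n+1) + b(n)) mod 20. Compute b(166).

b(1) = 11; b(2) = 8; b(3) = 19; b(4) = 7; b(5) = 6; b(6) = 13; b(7) = 19; b(8) = 12; b(9) = 11; b(10) = 3; b(11) = 14; b(12) = 17; b(13) = 11; b(14) = 8.
The sequence repeats with period 12.
(166 - 1) mod 12 = 9, so b(166) = b(10) = 3.

3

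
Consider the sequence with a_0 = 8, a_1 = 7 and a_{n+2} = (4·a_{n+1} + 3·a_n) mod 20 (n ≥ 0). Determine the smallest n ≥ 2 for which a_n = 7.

21

a_0 = 8, a_1 = 7, a_2 = 12, a_3 = 9, a_4 = 12, a_5 = 15, a_6 = 16, a_7 = 9, a_8 = 4, a_9 = 3, a_{10} = 4, a_{11} = 5, a_{12} = 12, a_{13} = 3, a_{14} = 8, a_{15} = 1, a_{16} = 8, a_{17} = 15, a_{18} = 4, a_{19} = 1, a_{20} = 16, a_{21} = 7, a_{22} = 16, a_{23} = 5, a_{24} = 8, a_{25} = 7.
The sequence repeats with period 24.
The value 7 first appears (with n ≥ 2) at a_{21}.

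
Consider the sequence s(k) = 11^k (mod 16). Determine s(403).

3

Listing terms: s(0) = 1, s(1) = 11, s(2) = 9, s(3) = 3, s(4) = 1.
Since s(4) = s(0) = 1, the sequence is periodic with period 4.
So s(403) = s(0 + ((403-0) mod 4)) = s(3) = 3.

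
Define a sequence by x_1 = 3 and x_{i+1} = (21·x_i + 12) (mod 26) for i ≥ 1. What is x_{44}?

7

Computing terms: x_1 = 3; x_2 = 23; x_3 = 1; x_4 = 7; x_5 = 3.
Since x_5 = x_1 = 3, the sequence is periodic with period 4.
So x_{44} = x_{1 + ((44-1) mod 4)} = x_4 = 7.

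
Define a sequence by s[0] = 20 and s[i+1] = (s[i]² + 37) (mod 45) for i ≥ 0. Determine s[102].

s[0] = 20, s[1] = 32, s[2] = 26, s[3] = 38, s[4] = 41, s[5] = 8, s[6] = 11, s[7] = 23, s[8] = 26.
Since s[8] = s[2] = 26, the sequence is eventually periodic: after a pre-period of length 2 it cycles with period 6.
For i ≥ 2, s[i] depends only on (i - 2) mod 6. (102 - 2) mod 6 = 4, so s[102] = s[6] = 11.

11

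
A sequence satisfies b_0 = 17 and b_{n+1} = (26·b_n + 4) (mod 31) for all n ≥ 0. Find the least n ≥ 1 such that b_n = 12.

1

Listing terms: b_0 = 17; b_1 = 12; b_2 = 6; b_3 = 5; b_4 = 10; b_5 = 16; b_6 = 17.
The sequence repeats with period 6.
The value 12 first appears (with n ≥ 1) at b_1.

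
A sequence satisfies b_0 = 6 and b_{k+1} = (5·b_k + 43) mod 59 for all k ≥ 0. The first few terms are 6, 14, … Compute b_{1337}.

18

Computing terms: b_0 = 6, b_1 = 14, b_2 = 54, b_3 = 18, b_4 = 15, b_5 = 0, b_6 = 43, b_7 = 22, b_8 = 35, b_9 = 41, b_{10} = 12, b_{11} = 44, b_{12} = 27, b_{13} = 1, b_{14} = 48, b_{15} = 47, b_{16} = 42, b_{17} = 17, b_{18} = 10, b_{19} = 34, b_{20} = 36, b_{21} = 46, b_{22} = 37, b_{23} = 51, b_{24} = 3, b_{25} = 58, b_{26} = 38, b_{27} = 56, b_{28} = 28, b_{29} = 6.
The sequence repeats with period 29.
So b_{1337} = b_{0 + ((1337-0) mod 29)} = b_3 = 18.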